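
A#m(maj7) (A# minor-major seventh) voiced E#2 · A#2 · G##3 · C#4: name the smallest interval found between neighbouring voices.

diminished 4th

Adjacent intervals: E#2→A#2 = perfect fourth; A#2→G##3 = major seventh; G##3→C#4 = diminished fourth.
The smallest is G##3 to C#4, a diminished fourth (4 semitones).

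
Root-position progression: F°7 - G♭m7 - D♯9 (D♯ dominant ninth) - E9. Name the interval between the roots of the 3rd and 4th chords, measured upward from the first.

The roots are D♯ and E.
D♯ up to E is 1 semitone, a half step narrower than a major second, so the interval is minor.

minor second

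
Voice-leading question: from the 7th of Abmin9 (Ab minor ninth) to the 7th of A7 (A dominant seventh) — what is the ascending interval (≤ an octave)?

augmented unison

The 7th of Abmin9 (Ab minor ninth) is Gb; the 7th of A7 (A dominant seventh) is G.
Gb up to G is 1 semitone, a half step wider than a perfect unison, so the interval is augmented.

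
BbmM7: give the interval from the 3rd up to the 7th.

A5

BbmM7 is spelled Bb–Db–F–A.
3rd = Db; 7th = A.
From Db to A: 8 semitones over a fifth = augmented.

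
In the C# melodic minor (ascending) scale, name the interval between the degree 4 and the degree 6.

M3

C# melodic minor: C# D# E F# G# A# B#.
Degree 4 = F#; scale degree 6 = A#.
From F# to A# is 4 semitones, exactly the major third.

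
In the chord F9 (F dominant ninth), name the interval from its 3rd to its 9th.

minor seventh

Spelling the chord: F-A-C-E♭-G.
So we need the interval from A up to G.
A up to G is 10 semitones, a half step narrower than a major seventh, so the interval is minor.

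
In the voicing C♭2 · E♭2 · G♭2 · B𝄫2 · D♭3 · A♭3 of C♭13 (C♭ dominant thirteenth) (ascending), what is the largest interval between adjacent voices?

perfect fifth

Adjacent intervals: C♭2→E♭2 = major third; E♭2→G♭2 = minor third; G♭2→B𝄫2 = minor third; B𝄫2→D♭3 = major third; D♭3→A♭3 = perfect fifth.
The largest is D♭3 to A♭3, a perfect fifth (7 semitones).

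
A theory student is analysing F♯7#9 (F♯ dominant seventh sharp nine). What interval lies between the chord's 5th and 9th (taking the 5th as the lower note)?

augmented 5th

F♯7#9 is spelled F♯ A♯ C♯ E G𝄪.
The 5th is C♯ and the 9th is G𝄪.
C♯ up to G𝄪 is 8 semitones, a half step wider than a perfect fifth, so the interval is augmented.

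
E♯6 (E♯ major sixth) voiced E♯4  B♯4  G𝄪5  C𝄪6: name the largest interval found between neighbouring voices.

Adjacent intervals: E♯4→B♯4 = perfect fifth; B♯4→G𝄪5 = major sixth; G𝄪5→C𝄪6 = perfect fourth.
The largest is B♯4 to G𝄪5, a major sixth (9 semitones).

major 6th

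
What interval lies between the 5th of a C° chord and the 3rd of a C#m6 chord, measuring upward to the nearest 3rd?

C° has Gb as its 5th, and C#m6 has E as its 3rd.
From Gb to E: 10 semitones over a sixth = augmented.

A6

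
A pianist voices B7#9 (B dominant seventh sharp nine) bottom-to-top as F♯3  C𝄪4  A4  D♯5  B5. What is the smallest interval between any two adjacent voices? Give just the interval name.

Adjacent intervals: F♯3→C𝄪4 = augmented fifth; C𝄪4→A4 = diminished sixth; A4→D♯5 = augmented fourth; D♯5→B5 = minor sixth.
The smallest is A4 to D♯5, an augmented fourth (6 semitones).

augmented fourth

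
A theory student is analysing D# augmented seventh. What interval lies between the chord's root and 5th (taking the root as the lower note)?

Spelling the chord: D#–F##–A##–C#.
The root is D# and the 5th is A##.
D# up to A## is 8 semitones, a half step wider than a perfect fifth, so the interval is augmented.

A5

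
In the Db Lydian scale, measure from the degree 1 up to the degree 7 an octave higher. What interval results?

Db lydian: Db Eb F G Ab Bb C.
So we need the interval from Db up to C.
From Db to C is 23 semitones, exactly the major fourteenth.

major fourteenth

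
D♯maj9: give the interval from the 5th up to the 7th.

major 3rd

D♯maj9 (D♯ major ninth) is spelled D♯ F𝄪 A♯ C𝄪 E♯.
5th = A♯; 7th = C𝄪.
From A♯ to C𝄪 is 4 semitones, exactly the major third.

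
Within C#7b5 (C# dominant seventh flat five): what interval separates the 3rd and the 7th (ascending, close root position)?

Spelling the chord: C#, E#, G, B.
3rd = E#; 7th = B.
5 letter names make it a fifth; at 6 semitones (a half step narrower than perfect) the quality is diminished.
This 3–7 tritone is the characteristic tension at the heart of the dominant sound.

diminished fifth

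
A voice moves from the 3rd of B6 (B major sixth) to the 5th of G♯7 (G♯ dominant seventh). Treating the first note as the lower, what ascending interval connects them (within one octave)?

P1

B6 (B major sixth) has D♯ as its 3rd, and G♯7 (G♯ dominant seventh) has D♯ as its 5th.
D♯ up to D♯ spans 1 letter names and 0 semitones — a perfect unison.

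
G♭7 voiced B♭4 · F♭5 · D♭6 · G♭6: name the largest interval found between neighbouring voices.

major sixth

Adjacent intervals: B♭4→F♭5 = diminished fifth; F♭5→D♭6 = major sixth; D♭6→G♭6 = perfect fourth.
The largest is F♭5 to D♭6, a major sixth (9 semitones).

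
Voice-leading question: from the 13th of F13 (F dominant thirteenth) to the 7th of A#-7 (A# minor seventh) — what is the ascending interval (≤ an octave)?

The 13th of F13 (F dominant thirteenth) is D; the 7th of A#-7 (A# minor seventh) is G#.
4 letter names make it a fourth; at 6 semitones (a half step wider than perfect) the quality is augmented.

augmented fourth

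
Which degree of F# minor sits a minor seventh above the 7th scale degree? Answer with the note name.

The scale is F# G# A B C# D E.
The 7th scale degree is E; a minor seventh above that is D — scale degree 6.

D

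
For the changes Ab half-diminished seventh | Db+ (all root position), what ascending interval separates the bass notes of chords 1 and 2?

P4

The roots are Ab and Db.
Counting 4 letters and 5 half steps from Ab gives a perfect fourth.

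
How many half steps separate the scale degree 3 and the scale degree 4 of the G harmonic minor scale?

The scale is G A Bb C D Eb F#.
Bb up to C is a major second — 2 semitones.

2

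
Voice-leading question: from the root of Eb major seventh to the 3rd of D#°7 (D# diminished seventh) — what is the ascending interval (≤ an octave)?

Eb major seventh has Eb as its root, and D#°7 (D# diminished seventh) has F# as its 3rd.
2 letter names make it a second; at 3 semitones (a half step wider than major) the quality is augmented.

augmented second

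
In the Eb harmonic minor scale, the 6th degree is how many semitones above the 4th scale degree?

The scale is Eb F Gb Ab Bb Cb D.
Ab up to Cb is a minor third — 3 semitones.

3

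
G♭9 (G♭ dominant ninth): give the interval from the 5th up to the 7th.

minor third

Spelling the chord: G♭ B♭ D♭ F♭ A♭.
That puts D♭ below F♭.
3 letter names make it a third; at 3 semitones (a half step narrower than major) the quality is minor.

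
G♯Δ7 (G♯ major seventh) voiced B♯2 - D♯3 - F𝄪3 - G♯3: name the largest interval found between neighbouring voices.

major third

Adjacent intervals: B♯2→D♯3 = minor third; D♯3→F𝄪3 = major third; F𝄪3→G♯3 = minor second.
The largest is D♯3 to F𝄪3, a major third (4 semitones).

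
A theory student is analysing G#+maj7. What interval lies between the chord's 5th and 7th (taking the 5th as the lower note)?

G#maj7#5 is spelled G#–B#–D##–F##.
The 5th is D## and the 7th is F##.
D## up to F## is 3 semitones, a half step narrower than a major third, so the interval is minor.

m3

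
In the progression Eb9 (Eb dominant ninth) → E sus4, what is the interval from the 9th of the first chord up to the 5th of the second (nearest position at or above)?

augmented 4th

The 9th of Eb9 (Eb dominant ninth) is F; the 5th of E sus4 is B.
4 letter names make it a fourth; at 6 semitones (a half step wider than perfect) the quality is augmented.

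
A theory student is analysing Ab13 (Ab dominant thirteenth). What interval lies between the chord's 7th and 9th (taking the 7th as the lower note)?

Spelling the chord: Ab, C, Eb, Gb, Bb, F.
7th = Gb; 9th = Bb.
From Gb to Bb is 4 semitones, exactly the major third.

major third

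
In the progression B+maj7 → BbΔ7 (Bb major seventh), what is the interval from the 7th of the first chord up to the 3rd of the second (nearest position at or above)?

d4

B+maj7 has A# as its 7th, and BbΔ7 (Bb major seventh) has D as its 3rd.
From A# to D: 4 semitones over a fourth = diminished.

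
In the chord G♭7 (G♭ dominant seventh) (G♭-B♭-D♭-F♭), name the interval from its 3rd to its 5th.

minor 3rd

That puts B♭ below D♭.
B♭ up to D♭ is 3 semitones, a half step narrower than a major third, so the interval is minor.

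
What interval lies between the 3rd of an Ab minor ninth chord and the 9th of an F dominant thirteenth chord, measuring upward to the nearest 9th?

augmented 5th

The 3rd of Ab minor ninth is Cb; the 9th of F dominant thirteenth is G.
From Cb to G: 8 semitones over a fifth = augmented.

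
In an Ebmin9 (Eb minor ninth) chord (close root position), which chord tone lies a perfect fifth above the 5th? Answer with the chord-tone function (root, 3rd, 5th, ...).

The chord tones of Ebm9 (Eb minor ninth) are Eb Gb Bb Db F.
The 5th is Bb. A perfect fifth above Bb is F.
F is the chord's 9th.

9th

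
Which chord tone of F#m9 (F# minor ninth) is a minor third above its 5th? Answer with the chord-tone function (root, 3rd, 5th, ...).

7th

F#min9 (F# minor ninth): F#, A, C#, E, G#.
The 5th is C#. A minor third above C# is E.
E is the chord's 7th.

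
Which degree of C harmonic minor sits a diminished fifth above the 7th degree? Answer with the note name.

The scale is C D Eb F G Ab B.
The 7th degree is B; a diminished fifth above that is F — scale degree 4.

F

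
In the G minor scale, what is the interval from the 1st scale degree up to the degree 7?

m7

G natural minor: G A B♭ C D E♭ F.
That puts G below F.
7 letter names make it a seventh; at 10 semitones (a half step narrower than major) the quality is minor.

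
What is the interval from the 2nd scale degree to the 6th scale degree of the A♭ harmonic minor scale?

The scale runs A♭ B♭ C♭ D♭ E♭ F♭ G.
The 2nd scale degree is B♭ and the scale degree 6 is F♭.
From B♭ to F♭: 6 semitones over a fifth = diminished.

diminished 5th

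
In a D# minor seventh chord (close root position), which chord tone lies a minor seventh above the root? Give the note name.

C#

D# minor seventh is spelled D#–F#–A#–C#.
The root is D#. A minor seventh above D# is C#.
C# is the chord's 7th.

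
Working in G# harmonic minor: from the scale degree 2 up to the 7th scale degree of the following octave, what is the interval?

major thirteenth

G# harmonic minor: G# A# B C# D# E F##.
The scale degree 2 is A# and the 7th scale degree (up an octave) is F##.
A# up to F## spans 13 letter names and 21 semitones — a major thirteenth.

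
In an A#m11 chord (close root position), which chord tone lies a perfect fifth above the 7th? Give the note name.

A#m11 (A# minor eleventh): A# C# E# G# B# D#.
The 7th is G#. A perfect fifth above G# is D#.
D# is the chord's 11th.

D#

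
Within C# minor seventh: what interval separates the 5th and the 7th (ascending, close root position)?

C# minor seventh: C#-E-G#-B.
So we need the interval from G# up to B.
3 letter names make it a third; at 3 semitones (a half step narrower than major) the quality is minor.

m3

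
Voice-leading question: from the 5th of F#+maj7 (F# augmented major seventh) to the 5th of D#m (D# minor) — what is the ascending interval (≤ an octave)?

m6

F#+maj7 (F# augmented major seventh) has C## as its 5th, and D#m (D# minor) has A# as its 5th.
6 letter names make it a sixth; at 8 semitones (a half step narrower than major) the quality is minor.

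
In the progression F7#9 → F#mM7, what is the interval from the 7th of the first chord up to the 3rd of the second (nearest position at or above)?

F7#9 has Eb as its 7th, and F#mM7 has A as its 3rd.
From Eb to A: 6 semitones over a fourth = augmented.

augmented fourth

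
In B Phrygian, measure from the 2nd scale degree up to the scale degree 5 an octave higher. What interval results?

B phrygian: B C D E F# G A.
The 2nd scale degree is C and the scale degree 5 (up an octave) is F#.
From C to F#: 18 semitones over an eleventh = augmented.

augmented 11th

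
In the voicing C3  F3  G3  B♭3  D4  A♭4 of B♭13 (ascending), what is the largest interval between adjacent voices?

diminished fifth

Adjacent intervals: C3→F3 = perfect fourth; F3→G3 = major second; G3→B♭3 = minor third; B♭3→D4 = major third; D4→A♭4 = diminished fifth.
The largest is D4 to A♭4, a diminished fifth (6 semitones).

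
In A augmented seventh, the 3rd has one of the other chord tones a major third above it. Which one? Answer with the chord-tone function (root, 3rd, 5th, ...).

Aaug7 is spelled A-C♯-E♯-G.
The 3rd is C♯. A major third above C♯ is E♯.
E♯ is the chord's 5th.

5th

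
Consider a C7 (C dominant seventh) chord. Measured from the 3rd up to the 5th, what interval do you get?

minor 3rd

C7 (C dominant seventh) is spelled C–E–G–Bb.
The 3rd is E and the 5th is G.
3 letter names make it a third; at 3 semitones (a half step narrower than major) the quality is minor.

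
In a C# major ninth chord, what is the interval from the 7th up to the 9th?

Spelling the chord: C#-E#-G#-B#-D#.
7th = B#; 9th = D#.
From B# to D#: 3 semitones over a third = minor.

minor third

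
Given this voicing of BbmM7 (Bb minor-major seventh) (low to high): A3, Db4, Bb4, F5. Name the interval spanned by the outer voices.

minor thirteenth

The outer voices are A3 and F5.
A up to F is 20 semitones, a half step narrower than a major thirteenth, so the interval is minor.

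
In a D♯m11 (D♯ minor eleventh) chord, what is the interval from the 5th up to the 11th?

m7

D♯m11 (D♯ minor eleventh) is spelled D♯ F♯ A♯ C♯ E♯ G♯.
The 5th is A♯ and the 11th is G♯.
A♯ up to G♯ is 10 semitones, a half step narrower than a major seventh, so the interval is minor.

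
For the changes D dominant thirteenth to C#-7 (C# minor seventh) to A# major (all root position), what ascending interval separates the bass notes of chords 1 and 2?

The roots are D and C#.
From D to C# is 11 semitones, exactly the major seventh.

major 7th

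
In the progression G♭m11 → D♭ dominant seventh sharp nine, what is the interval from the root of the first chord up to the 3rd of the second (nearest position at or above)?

M7

The root of G♭m11 is G♭; the 3rd of D♭ dominant seventh sharp nine is F.
Counting 7 letters and 11 half steps from G♭ gives a major seventh.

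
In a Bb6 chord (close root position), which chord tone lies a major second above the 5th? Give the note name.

Bb6 (Bb major sixth) is spelled Bb-D-F-G.
The 5th is F. A major second above F is G.
G is the chord's 6th.

G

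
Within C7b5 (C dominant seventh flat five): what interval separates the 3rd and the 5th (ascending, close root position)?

C7b5 is spelled C E Gb Bb.
That puts E below Gb.
E up to Gb is 2 semitones, a whole step narrower than a major third, so the interval is diminished.

diminished third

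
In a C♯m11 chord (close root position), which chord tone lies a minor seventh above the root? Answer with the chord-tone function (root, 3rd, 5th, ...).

The chord tones of C♯m11 are C♯, E, G♯, B, D♯, F♯.
The root is C♯. A minor seventh above C♯ is B.
B is the chord's 7th.

7th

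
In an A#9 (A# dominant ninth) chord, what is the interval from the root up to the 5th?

A#9 (A# dominant ninth) is spelled A#, C##, E#, G#, B#.
That puts A# below E#.
A# up to E# spans 5 letter names and 7 semitones — a perfect fifth.

perfect 5th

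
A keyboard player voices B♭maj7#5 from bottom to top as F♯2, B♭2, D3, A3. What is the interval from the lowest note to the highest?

The outer voices are F♯2 and A3.
From F♯ to A: 15 semitones over a tenth = minor.

minor tenth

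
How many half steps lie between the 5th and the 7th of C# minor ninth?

Spelling the chord: C#–E–G#–B–D#.
G# to B is a minor third: 3 semitones.

3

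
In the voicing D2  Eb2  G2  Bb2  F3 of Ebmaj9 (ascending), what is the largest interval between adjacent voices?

Adjacent intervals: D2→Eb2 = minor second; Eb2→G2 = major third; G2→Bb2 = minor third; Bb2→F3 = perfect fifth.
The largest is Bb2 to F3, a perfect fifth (7 semitones).

P5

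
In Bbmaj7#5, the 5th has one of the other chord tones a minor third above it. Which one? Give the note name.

A

Bb+maj7 (Bb augmented major seventh): Bb D F# A.
The 5th is F#. A minor third above F# is A.
A is the chord's 7th.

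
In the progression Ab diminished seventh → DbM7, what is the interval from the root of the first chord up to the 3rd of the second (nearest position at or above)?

major sixth

Ab diminished seventh has Ab as its root, and DbM7 has F as its 3rd.
Ab up to F spans 6 letter names and 9 semitones — a major sixth.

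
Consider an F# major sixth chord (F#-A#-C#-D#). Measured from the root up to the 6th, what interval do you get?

That puts F# below D#.
F# up to D# spans 6 letter names and 9 semitones — a major sixth.

major 6th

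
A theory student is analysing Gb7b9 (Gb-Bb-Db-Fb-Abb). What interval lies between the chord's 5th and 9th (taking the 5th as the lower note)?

So we need the interval from Db up to Abb.
5 letter names make it a fifth; at 6 semitones (a half step narrower than perfect) the quality is diminished.

d5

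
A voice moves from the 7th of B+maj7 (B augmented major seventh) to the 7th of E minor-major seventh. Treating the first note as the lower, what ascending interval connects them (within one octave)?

B+maj7 (B augmented major seventh) has A# as its 7th, and E minor-major seventh has D# as its 7th.
A# up to D# spans 4 letter names and 5 semitones — a perfect fourth.

perfect 4th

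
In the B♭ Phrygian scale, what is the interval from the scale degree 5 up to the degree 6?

The scale runs B♭ C♭ D♭ E♭ F G♭ A♭.
The scale degree 5 is F and the 6th scale degree is G♭.
From F to G♭: 1 semitone over a second = minor.

minor 2nd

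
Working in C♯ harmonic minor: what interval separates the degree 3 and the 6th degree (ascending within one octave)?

perfect fourth

The scale runs C♯ D♯ E F♯ G♯ A B♯.
So we need the interval from E up to A.
Counting 4 letters and 5 half steps from E gives a perfect fourth.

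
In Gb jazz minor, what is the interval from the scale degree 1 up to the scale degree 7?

The scale runs Gb Ab Bbb Cb Db Eb F.
Scale degree 1 = Gb; scale degree 7 = F.
Gb up to F spans 7 letter names and 11 semitones — a major seventh.

major seventh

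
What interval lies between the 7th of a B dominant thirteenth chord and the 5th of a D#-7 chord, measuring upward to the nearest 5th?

A1

B dominant thirteenth has A as its 7th, and D#-7 has A# as its 5th.
From A to A#: 1 semitone over a unison = augmented.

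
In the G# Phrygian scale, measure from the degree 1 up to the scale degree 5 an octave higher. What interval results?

Spelling the G# Phrygian scale: G# A B C# D# E F#.
That puts G# below D#.
From G# to D# is 19 semitones, exactly the perfect twelfth.

perfect twelfth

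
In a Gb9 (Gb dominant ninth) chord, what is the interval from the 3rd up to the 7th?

Spelling the chord: Gb–Bb–Db–Fb–Ab.
So we need the interval from Bb up to Fb.
From Bb to Fb: 6 semitones over a fifth = diminished.

diminished fifth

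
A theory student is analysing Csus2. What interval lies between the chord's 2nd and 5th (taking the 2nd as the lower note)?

P4

C sus2 is spelled C-D-G.
That puts D below G.
D up to G spans 4 letter names and 5 semitones — a perfect fourth.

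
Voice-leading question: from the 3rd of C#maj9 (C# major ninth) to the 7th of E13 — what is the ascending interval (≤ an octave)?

C#maj9 (C# major ninth) has E# as its 3rd, and E13 has D as its 7th.
From E# to D: 9 semitones over a seventh = diminished.

diminished 7th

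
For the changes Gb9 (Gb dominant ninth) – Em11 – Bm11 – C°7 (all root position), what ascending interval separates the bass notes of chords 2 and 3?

The roots are E and B.
Counting 5 letters and 7 half steps from E gives a perfect fifth.

perfect 5th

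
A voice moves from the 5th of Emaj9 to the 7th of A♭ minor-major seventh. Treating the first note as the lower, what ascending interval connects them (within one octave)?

The 5th of Emaj9 is B; the 7th of A♭ minor-major seventh is G.
From B to G: 8 semitones over a sixth = minor.

m6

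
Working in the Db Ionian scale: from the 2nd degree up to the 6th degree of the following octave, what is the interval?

The scale runs Db Eb F Gb Ab Bb C.
So we need the interval from Eb up to Bb.
Eb up to Bb spans 12 letter names and 19 semitones — a perfect twelfth.

perfect 12th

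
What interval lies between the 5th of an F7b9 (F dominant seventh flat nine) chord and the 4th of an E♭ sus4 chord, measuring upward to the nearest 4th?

The 5th of F7b9 (F dominant seventh flat nine) is C; the 4th of E♭ sus4 is A♭.
From C to A♭: 8 semitones over a sixth = minor.

minor 6th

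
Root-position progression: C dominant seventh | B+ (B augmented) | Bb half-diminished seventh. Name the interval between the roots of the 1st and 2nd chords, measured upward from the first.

major seventh

The roots are C and B.
From C to B is 11 semitones, exactly the major seventh.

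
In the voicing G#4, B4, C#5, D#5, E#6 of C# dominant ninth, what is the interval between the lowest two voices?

Those voices are G#4 and B4.
3 letter names make it a third; at 3 semitones (a half step narrower than major) the quality is minor.

m3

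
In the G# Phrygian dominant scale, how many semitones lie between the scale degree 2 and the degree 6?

7

The scale is G# A B# C# D# E F#.
A up to E is a perfect fifth — 7 semitones.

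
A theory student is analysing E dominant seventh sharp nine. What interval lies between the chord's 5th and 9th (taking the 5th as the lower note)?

E7#9: E, G♯, B, D, F𝄪.
The 5th is B and the 9th is F𝄪.
From B to F𝄪: 8 semitones over a fifth = augmented.

A5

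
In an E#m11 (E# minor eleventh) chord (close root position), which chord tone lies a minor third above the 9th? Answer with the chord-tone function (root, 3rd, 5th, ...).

E#m11 is spelled E#-G#-B#-D#-F##-A#.
The 9th is F##. A minor third above F## is A#.
A# is the chord's 11th.

11th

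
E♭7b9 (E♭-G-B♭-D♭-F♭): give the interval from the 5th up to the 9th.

The 5th is B♭ and the 9th is F♭.
5 letter names make it a fifth; at 6 semitones (a half step narrower than perfect) the quality is diminished.

diminished fifth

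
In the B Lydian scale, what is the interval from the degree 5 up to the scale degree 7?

B lydian: B C# D# E# F# G# A#.
So we need the interval from F# up to A#.
From F# to A# is 4 semitones, exactly the major third.

major third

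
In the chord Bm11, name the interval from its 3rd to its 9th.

major seventh

Bm11 (B minor eleventh) is spelled B, D, F#, A, C#, E.
The 3rd is D and the 9th is C#.
Counting 7 letters and 11 half steps from D gives a major seventh.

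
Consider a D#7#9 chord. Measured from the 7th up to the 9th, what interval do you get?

augmented third

Spelling the chord: D#–F##–A#–C#–E##.
That puts C# below E##.
C# up to E## is 5 semitones, a half step wider than a major third, so the interval is augmented.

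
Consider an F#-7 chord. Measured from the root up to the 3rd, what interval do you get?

minor third

F#-7 is spelled F#, A, C#, E.
That puts F# below A.
F# up to A is 3 semitones, a half step narrower than a major third, so the interval is minor.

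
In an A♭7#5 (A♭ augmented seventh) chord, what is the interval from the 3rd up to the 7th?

diminished 5th

The chord tones of A♭7#5 are A♭-C-E-G♭.
That puts C below G♭.
C up to G♭ is 6 semitones, a half step narrower than a perfect fifth, so the interval is diminished.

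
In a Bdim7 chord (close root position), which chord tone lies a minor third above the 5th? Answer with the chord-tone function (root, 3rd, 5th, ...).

7th

Spelling the chord: B D F A♭.
The 5th is F. A minor third above F is A♭.
A♭ is the chord's 7th.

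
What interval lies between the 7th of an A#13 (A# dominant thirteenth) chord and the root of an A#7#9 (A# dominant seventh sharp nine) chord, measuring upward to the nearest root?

M2

A#13 (A# dominant thirteenth) has G# as its 7th, and A#7#9 (A# dominant seventh sharp nine) has A# as its root.
From G# to A# is 2 semitones, exactly the major second.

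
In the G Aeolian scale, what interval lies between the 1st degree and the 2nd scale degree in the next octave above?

major ninth

Spelling the G Aeolian scale: G A Bb C D Eb F.
1st degree = G; scale degree 2 (up an octave) = A.
Counting 9 letters and 14 half steps from G gives a major ninth.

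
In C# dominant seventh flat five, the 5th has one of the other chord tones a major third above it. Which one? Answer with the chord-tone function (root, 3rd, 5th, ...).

7th

The chord tones of C# dominant seventh flat five are C#, E#, G, B.
The 5th is G. A major third above G is B.
B is the chord's 7th.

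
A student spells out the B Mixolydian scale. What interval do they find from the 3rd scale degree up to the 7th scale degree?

diminished 5th

The scale runs B C# D# E F# G# A.
The 3rd scale degree is D# and the scale degree 7 is A.
From D# to A: 6 semitones over a fifth = diminished.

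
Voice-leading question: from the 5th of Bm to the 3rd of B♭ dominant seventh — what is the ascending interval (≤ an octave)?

minor 6th

Bm has F♯ as its 5th, and B♭ dominant seventh has D as its 3rd.
6 letter names make it a sixth; at 8 semitones (a half step narrower than major) the quality is minor.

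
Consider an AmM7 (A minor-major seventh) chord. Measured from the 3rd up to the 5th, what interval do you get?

M3

Spelling the chord: A, C, E, G#.
So we need the interval from C up to E.
Counting 3 letters and 4 half steps from C gives a major third.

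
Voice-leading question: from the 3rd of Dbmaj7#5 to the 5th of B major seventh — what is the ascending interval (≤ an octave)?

augmented unison

Dbmaj7#5 has F as its 3rd, and B major seventh has F# as its 5th.
1 letter names make it a unison; at 1 semitone (a half step wider than perfect) the quality is augmented.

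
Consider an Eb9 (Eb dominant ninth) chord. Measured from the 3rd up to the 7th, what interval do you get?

diminished 5th

Eb dominant ninth: Eb-G-Bb-Db-F.
3rd = G; 7th = Db.
5 letter names make it a fifth; at 6 semitones (a half step narrower than perfect) the quality is diminished.
This 3–7 tritone is the characteristic tension at the heart of the dominant sound.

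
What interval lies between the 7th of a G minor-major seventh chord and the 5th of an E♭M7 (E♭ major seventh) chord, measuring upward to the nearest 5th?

The 7th of G minor-major seventh is F♯; the 5th of E♭M7 (E♭ major seventh) is B♭.
4 letter names make it a fourth; at 4 semitones (a half step narrower than perfect) the quality is diminished.

diminished 4th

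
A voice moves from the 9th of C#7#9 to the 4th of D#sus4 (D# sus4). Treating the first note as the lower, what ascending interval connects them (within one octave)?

The 9th of C#7#9 is D##; the 4th of D#sus4 (D# sus4) is G#.
D## up to G# is 4 semitones, a half step narrower than a perfect fourth, so the interval is diminished.

d4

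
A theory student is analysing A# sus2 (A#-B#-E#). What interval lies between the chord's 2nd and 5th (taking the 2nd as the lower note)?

2nd = B#; 5th = E#.
From B# to E# is 5 semitones, exactly the perfect fourth.

perfect fourth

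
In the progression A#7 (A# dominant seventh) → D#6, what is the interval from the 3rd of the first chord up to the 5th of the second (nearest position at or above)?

minor sixth

A#7 (A# dominant seventh) has C## as its 3rd, and D#6 has A# as its 5th.
C## up to A# is 8 semitones, a half step narrower than a major sixth, so the interval is minor.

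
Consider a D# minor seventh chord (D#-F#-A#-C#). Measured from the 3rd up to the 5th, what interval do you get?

The 3rd is F# and the 5th is A#.
Counting 3 letters and 4 half steps from F# gives a major third.

major third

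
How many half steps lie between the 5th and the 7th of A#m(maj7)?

4

A# minor-major seventh is spelled A#-C#-E#-G##.
E# to G## is a major third: 4 semitones.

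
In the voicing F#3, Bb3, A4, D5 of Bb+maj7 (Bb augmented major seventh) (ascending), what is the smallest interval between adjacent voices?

diminished fourth

Adjacent intervals: F#3→Bb3 = diminished fourth; Bb3→A4 = major seventh; A4→D5 = perfect fourth.
The smallest is F#3 to Bb3, a diminished fourth (4 semitones).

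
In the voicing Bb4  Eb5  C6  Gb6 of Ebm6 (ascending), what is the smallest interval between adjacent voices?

perfect fourth

Adjacent intervals: Bb4→Eb5 = perfect fourth; Eb5→C6 = major sixth; C6→Gb6 = diminished fifth.
The smallest is Bb4 to Eb5, a perfect fourth (5 semitones).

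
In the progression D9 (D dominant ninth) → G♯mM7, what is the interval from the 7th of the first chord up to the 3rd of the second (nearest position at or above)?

major seventh

D9 (D dominant ninth) has C as its 7th, and G♯mM7 has B as its 3rd.
From C to B is 11 semitones, exactly the major seventh.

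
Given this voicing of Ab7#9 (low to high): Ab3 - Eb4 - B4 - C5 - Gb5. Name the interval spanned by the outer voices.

minor fourteenth

The outer voices are Ab3 and Gb5.
14 letter names make it a fourteenth; at 22 semitones (a half step narrower than major) the quality is minor.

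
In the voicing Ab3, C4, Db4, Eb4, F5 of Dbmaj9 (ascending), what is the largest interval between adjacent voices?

major 9th

Adjacent intervals: Ab3→C4 = major third; C4→Db4 = minor second; Db4→Eb4 = major second; Eb4→F5 = major ninth.
The largest is Eb4 to F5, a major ninth (14 semitones).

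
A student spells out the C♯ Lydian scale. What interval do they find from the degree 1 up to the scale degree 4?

C♯ lydian: C♯ D♯ E♯ F𝄪 G♯ A♯ B♯.
That puts C♯ below F𝄪.
From C♯ to F𝄪: 6 semitones over a fourth = augmented.

A4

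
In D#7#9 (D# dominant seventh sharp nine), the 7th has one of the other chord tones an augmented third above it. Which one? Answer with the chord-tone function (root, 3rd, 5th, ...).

Spelling the chord: D# F## A# C# E##.
The 7th is C#. An augmented third above C# is E##.
E## is the chord's 9th.

9th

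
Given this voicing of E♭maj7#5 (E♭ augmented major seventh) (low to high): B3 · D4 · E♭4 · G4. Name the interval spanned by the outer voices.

minor sixth

The outer voices are B3 and G4.
B up to G is 8 semitones, a half step narrower than a major sixth, so the interval is minor.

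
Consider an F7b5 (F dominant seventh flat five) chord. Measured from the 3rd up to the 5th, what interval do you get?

diminished third

The chord tones of F7b5 are F A C♭ E♭.
So we need the interval from A up to C♭.
3 letter names make it a third; at 2 semitones (a whole step narrower than major) the quality is diminished.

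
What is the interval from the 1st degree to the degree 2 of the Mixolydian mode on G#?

M2

Spelling the Mixolydian mode on G#: G# A# B# C# D# E# F#.
1st degree = G#; 2nd degree = A#.
G# up to A# spans 2 letter names and 2 semitones — a major second.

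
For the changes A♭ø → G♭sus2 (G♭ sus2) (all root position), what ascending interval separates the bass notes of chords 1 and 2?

The roots are A♭ and G♭.
A♭ up to G♭ is 10 semitones, a half step narrower than a major seventh, so the interval is minor.

minor seventh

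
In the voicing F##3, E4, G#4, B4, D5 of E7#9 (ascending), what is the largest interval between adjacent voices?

Adjacent intervals: F##3→E4 = diminished seventh; E4→G#4 = major third; G#4→B4 = minor third; B4→D5 = minor third.
The largest is F##3 to E4, a diminished seventh (9 semitones).

diminished 7th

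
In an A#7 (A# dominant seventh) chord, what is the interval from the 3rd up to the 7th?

diminished fifth

A# dominant seventh: A# C## E# G#.
3rd = C##; 7th = G#.
C## up to G# is 6 semitones, a half step narrower than a perfect fifth, so the interval is diminished.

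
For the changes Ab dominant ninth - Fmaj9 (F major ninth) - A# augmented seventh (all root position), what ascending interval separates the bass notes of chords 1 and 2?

major 6th

The roots are Ab and F.
Ab up to F spans 6 letter names and 9 semitones — a major sixth.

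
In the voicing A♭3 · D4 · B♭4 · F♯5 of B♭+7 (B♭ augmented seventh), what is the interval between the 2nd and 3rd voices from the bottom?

m6

Those voices are D4 and B♭4.
D up to B♭ is 8 semitones, a half step narrower than a major sixth, so the interval is minor.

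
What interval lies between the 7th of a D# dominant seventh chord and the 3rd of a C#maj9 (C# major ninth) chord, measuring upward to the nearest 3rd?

major 3rd

The 7th of D# dominant seventh is C#; the 3rd of C#maj9 (C# major ninth) is E#.
C# up to E# spans 3 letter names and 4 semitones — a major third.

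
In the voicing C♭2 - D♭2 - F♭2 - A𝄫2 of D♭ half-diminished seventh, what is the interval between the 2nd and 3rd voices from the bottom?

Those voices are D♭2 and F♭2.
From D♭ to F♭: 3 semitones over a third = minor.

minor third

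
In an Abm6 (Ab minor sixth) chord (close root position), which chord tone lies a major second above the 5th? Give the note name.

F

Spelling the chord: Ab–Cb–Eb–F.
The 5th is Eb. A major second above Eb is F.
F is the chord's 6th.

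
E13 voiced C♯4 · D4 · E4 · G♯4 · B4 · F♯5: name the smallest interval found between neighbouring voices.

Adjacent intervals: C♯4→D4 = minor second; D4→E4 = major second; E4→G♯4 = major third; G♯4→B4 = minor third; B4→F♯5 = perfect fifth.
The smallest is C♯4 to D4, a minor second (1 semitone).

minor 2nd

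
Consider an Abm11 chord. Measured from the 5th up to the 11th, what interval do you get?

minor 7th

Abm11 (Ab minor eleventh): Ab Cb Eb Gb Bb Db.
That puts Eb below Db.
7 letter names make it a seventh; at 10 semitones (a half step narrower than major) the quality is minor.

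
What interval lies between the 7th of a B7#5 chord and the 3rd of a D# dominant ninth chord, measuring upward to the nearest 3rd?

The 7th of B7#5 is A; the 3rd of D# dominant ninth is F##.
6 letter names make it a sixth; at 10 semitones (a half step wider than major) the quality is augmented.

augmented sixth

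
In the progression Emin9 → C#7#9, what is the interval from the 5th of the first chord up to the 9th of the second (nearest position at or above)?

augmented 3rd

The 5th of Emin9 is B; the 9th of C#7#9 is D##.
From B to D##: 5 semitones over a third = augmented.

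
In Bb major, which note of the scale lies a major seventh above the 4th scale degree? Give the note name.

D

The scale is Bb C D Eb F G A.
The 4th scale degree is Eb; a major seventh above that is D — scale degree 3.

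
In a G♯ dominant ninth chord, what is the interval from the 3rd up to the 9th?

G♯9 (G♯ dominant ninth) is spelled G♯ B♯ D♯ F♯ A♯.
So we need the interval from B♯ up to A♯.
From B♯ to A♯: 10 semitones over a seventh = minor.

minor 7th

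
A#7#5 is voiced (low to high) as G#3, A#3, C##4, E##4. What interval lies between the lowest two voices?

major second

Those voices are G#3 and A#3.
From G# to A# is 2 semitones, exactly the major second.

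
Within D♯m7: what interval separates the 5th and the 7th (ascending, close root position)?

m3

Spelling the chord: D♯, F♯, A♯, C♯.
So we need the interval from A♯ up to C♯.
From A♯ to C♯: 3 semitones over a third = minor.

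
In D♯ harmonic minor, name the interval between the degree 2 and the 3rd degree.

m2

D♯ harmonic minor: D♯ E♯ F♯ G♯ A♯ B C𝄪.
That puts E♯ below F♯.
2 letter names make it a second; at 1 semitone (a half step narrower than major) the quality is minor.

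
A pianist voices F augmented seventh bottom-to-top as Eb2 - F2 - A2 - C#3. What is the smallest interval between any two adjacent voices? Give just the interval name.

Adjacent intervals: Eb2→F2 = major second; F2→A2 = major third; A2→C#3 = major third.
The smallest is Eb2 to F2, a major second (2 semitones).

major 2nd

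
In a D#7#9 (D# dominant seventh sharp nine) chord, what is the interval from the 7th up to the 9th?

augmented third

The chord tones of D#7#9 are D#, F##, A#, C#, E##.
That puts C# below E##.
C# up to E## is 5 semitones, a half step wider than a major third, so the interval is augmented.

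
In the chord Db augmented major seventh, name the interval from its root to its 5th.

augmented fifth

The chord tones of Db+maj7 are Db F A C.
The root is Db and the 5th is A.
5 letter names make it a fifth; at 8 semitones (a half step wider than perfect) the quality is augmented.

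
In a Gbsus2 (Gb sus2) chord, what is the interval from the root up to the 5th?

Gb sus2 is spelled Gb–Ab–Db.
Root = Gb; 5th = Db.
Counting 5 letters and 7 half steps from Gb gives a perfect fifth.

P5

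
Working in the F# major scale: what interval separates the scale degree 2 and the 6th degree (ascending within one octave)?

perfect fifth

F# major: F# G# A# B C# D# E#.
The scale degree 2 is G# and the scale degree 6 is D#.
G# up to D# spans 5 letter names and 7 semitones — a perfect fifth.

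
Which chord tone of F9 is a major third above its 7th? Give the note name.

G

F9 (F dominant ninth): F A C E♭ G.
The 7th is E♭. A major third above E♭ is G.
G is the chord's 9th.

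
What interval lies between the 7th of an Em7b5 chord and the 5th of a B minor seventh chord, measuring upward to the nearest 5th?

M3

Em7b5 has D as its 7th, and B minor seventh has F♯ as its 5th.
From D to F♯ is 4 semitones, exactly the major third.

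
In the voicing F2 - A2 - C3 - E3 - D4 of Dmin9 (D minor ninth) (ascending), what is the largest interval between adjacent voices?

Adjacent intervals: F2→A2 = major third; A2→C3 = minor third; C3→E3 = major third; E3→D4 = minor seventh.
The largest is E3 to D4, a minor seventh (10 semitones).

m7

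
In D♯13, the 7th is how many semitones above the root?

10

D♯13 (D♯ dominant thirteenth) is spelled D♯-F𝄪-A♯-C♯-E♯-B♯.
D♯ to C♯ is a minor seventh: 10 semitones.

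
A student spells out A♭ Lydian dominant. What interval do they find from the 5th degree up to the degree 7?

Spelling A♭ Lydian dominant: A♭ B♭ C D E♭ F G♭.
The 5th degree is E♭ and the 7th degree is G♭.
E♭ up to G♭ is 3 semitones, a half step narrower than a major third, so the interval is minor.

minor third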